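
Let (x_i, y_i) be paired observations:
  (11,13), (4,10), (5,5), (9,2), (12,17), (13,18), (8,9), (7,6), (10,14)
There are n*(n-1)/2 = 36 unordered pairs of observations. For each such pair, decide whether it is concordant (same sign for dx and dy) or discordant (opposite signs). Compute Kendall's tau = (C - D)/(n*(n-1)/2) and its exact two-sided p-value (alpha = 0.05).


Step 1: Enumerate the 36 unordered pairs (i,j) with i<j and classify each by sign(x_j-x_i) * sign(y_j-y_i).
  (1,2):dx=-7,dy=-3->C; (1,3):dx=-6,dy=-8->C; (1,4):dx=-2,dy=-11->C; (1,5):dx=+1,dy=+4->C
  (1,6):dx=+2,dy=+5->C; (1,7):dx=-3,dy=-4->C; (1,8):dx=-4,dy=-7->C; (1,9):dx=-1,dy=+1->D
  (2,3):dx=+1,dy=-5->D; (2,4):dx=+5,dy=-8->D; (2,5):dx=+8,dy=+7->C; (2,6):dx=+9,dy=+8->C
  (2,7):dx=+4,dy=-1->D; (2,8):dx=+3,dy=-4->D; (2,9):dx=+6,dy=+4->C; (3,4):dx=+4,dy=-3->D
  (3,5):dx=+7,dy=+12->C; (3,6):dx=+8,dy=+13->C; (3,7):dx=+3,dy=+4->C; (3,8):dx=+2,dy=+1->C
  (3,9):dx=+5,dy=+9->C; (4,5):dx=+3,dy=+15->C; (4,6):dx=+4,dy=+16->C; (4,7):dx=-1,dy=+7->D
  (4,8):dx=-2,dy=+4->D; (4,9):dx=+1,dy=+12->C; (5,6):dx=+1,dy=+1->C; (5,7):dx=-4,dy=-8->C
  (5,8):dx=-5,dy=-11->C; (5,9):dx=-2,dy=-3->C; (6,7):dx=-5,dy=-9->C; (6,8):dx=-6,dy=-12->C
  (6,9):dx=-3,dy=-4->C; (7,8):dx=-1,dy=-3->C; (7,9):dx=+2,dy=+5->C; (8,9):dx=+3,dy=+8->C
Step 2: C = 28, D = 8, total pairs = 36.
Step 3: tau = (C - D)/(n(n-1)/2) = (28 - 8)/36 = 0.555556.
Step 4: Exact two-sided p-value (enumerate n! = 362880 permutations of y under H0): p = 0.044615.
Step 5: alpha = 0.05. reject H0.

tau_b = 0.5556 (C=28, D=8), p = 0.044615, reject H0.


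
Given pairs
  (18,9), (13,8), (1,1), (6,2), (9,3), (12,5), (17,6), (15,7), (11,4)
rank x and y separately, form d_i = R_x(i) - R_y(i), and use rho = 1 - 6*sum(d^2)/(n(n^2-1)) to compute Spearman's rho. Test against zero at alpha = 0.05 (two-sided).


Step 1: Rank x and y separately (midranks; no ties here).
rank(x): 18->9, 13->6, 1->1, 6->2, 9->3, 12->5, 17->8, 15->7, 11->4
rank(y): 9->9, 8->8, 1->1, 2->2, 3->3, 5->5, 6->6, 7->7, 4->4
Step 2: d_i = R_x(i) - R_y(i); compute d_i^2.
  (9-9)^2=0, (6-8)^2=4, (1-1)^2=0, (2-2)^2=0, (3-3)^2=0, (5-5)^2=0, (8-6)^2=4, (7-7)^2=0, (4-4)^2=0
sum(d^2) = 8.
Step 3: rho = 1 - 6*8 / (9*(9^2 - 1)) = 1 - 48/720 = 0.933333.
Step 4: Under H0, t = rho * sqrt((n-2)/(1-rho^2)) = 6.8783 ~ t(7).
Step 5: Two-sided p-value from the t-distribution with 7 df = 0.000236.
Step 6: alpha = 0.05. reject H0.

rho = 0.9333, p = 0.000236, reject H0 at alpha = 0.05.


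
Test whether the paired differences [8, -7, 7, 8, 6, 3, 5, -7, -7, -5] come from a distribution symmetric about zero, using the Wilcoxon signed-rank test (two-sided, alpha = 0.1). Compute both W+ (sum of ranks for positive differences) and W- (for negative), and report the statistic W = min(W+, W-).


Step 1: Drop any zero differences (none here) and take |d_i|.
|d| = [8, 7, 7, 8, 6, 3, 5, 7, 7, 5]
Step 2: Midrank |d_i| (ties get averaged ranks).
ranks: |8|->9.5, |7|->6.5, |7|->6.5, |8|->9.5, |6|->4, |3|->1, |5|->2.5, |7|->6.5, |7|->6.5, |5|->2.5
Step 3: Attach original signs; sum ranks with positive sign and with negative sign.
W+ = 9.5 + 6.5 + 9.5 + 4 + 1 + 2.5 = 33
W- = 6.5 + 6.5 + 6.5 + 2.5 = 22
(Check: W+ + W- = 55 should equal n(n+1)/2 = 55.)
Step 4: Test statistic W = min(W+, W-) = 22.
Step 5: Ties in |d|, so use the tie-corrected normal approximation.
        E[W] = n(n+1)/4 = 10*11/4 = 27.5.
        Tie groups: |d|=5 (t=2), |d|=7 (t=4), |d|=8 (t=2); sum(t^3 - t) = 72.
        Var[W] = n(n+1)(2n+1)/24 - sum(t^3-t)/48 = 2310/24 - 72/48 = 94.75.
        z = (W - E[W]) / sqrt(Var[W]) = (22 - 27.5) / 9.7340 = -0.5650.
        Two-sided p = 2*Phi(z) = 0.572052.
Step 6: alpha = 0.1. fail to reject H0.

W+ = 33, W- = 22, W = min = 22, p = 0.572052, fail to reject H0.


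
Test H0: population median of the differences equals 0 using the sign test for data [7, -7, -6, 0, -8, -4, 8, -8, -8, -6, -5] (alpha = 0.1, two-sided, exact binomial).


Step 1: Discard zero differences. Original n = 11; n_eff = number of nonzero differences = 10.
Nonzero differences (with sign): +7, -7, -6, -8, -4, +8, -8, -8, -6, -5
Step 2: Count signs: positive = 2, negative = 8.
Step 3: Under H0: P(positive) = 0.5, so the number of positives S ~ Bin(10, 0.5).
Step 4: Two-sided exact p-value = sum of Bin(10,0.5) probabilities at or below the observed probability = 0.109375.
Step 5: alpha = 0.1. fail to reject H0.

n_eff = 10, pos = 2, neg = 8, p = 0.109375, fail to reject H0.


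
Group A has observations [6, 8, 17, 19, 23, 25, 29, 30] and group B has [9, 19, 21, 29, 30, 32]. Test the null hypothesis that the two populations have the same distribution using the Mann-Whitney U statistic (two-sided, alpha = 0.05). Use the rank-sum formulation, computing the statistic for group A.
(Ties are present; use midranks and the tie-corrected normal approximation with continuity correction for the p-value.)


Step 1: Combine and sort all 14 observations; assign midranks.
sorted (value, group): (6,X), (8,X), (9,Y), (17,X), (19,X), (19,Y), (21,Y), (23,X), (25,X), (29,X), (29,Y), (30,X), (30,Y), (32,Y)
ranks: 6->1, 8->2, 9->3, 17->4, 19->5.5, 19->5.5, 21->7, 23->8, 25->9, 29->10.5, 29->10.5, 30->12.5, 30->12.5, 32->14
Step 2: Rank sum for X: R1 = 1 + 2 + 4 + 5.5 + 8 + 9 + 10.5 + 12.5 = 52.5.
Step 3: U_X = R1 - n1(n1+1)/2 = 52.5 - 8*9/2 = 52.5 - 36 = 16.5.
       U_Y = n1*n2 - U_X = 48 - 16.5 = 31.5.
Step 4: Ties are present, so use the tie-corrected normal approximation (with continuity correction) for the p-value.
Step 5: p-value = 0.364571; compare to alpha = 0.05. fail to reject H0.

U_X = 16.5, p = 0.364571, fail to reject H0 at alpha = 0.05.


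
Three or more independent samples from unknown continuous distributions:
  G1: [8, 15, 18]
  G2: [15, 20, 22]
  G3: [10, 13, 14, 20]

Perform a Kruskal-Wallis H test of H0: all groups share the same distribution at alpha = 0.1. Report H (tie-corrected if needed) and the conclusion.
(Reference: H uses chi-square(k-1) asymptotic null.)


Step 1: Combine all N = 10 observations and assign midranks.
sorted (value, group, rank): (8,G1,1), (10,G3,2), (13,G3,3), (14,G3,4), (15,G1,5.5), (15,G2,5.5), (18,G1,7), (20,G2,8.5), (20,G3,8.5), (22,G2,10)
Step 2: Sum ranks within each group.
R_1 = 13.5 (n_1 = 3)
R_2 = 24 (n_2 = 3)
R_3 = 17.5 (n_3 = 4)
Step 3: H = 12/(N(N+1)) * sum(R_i^2/n_i) - 3(N+1)
     = 12/(10*11) * (13.5^2/3 + 24^2/3 + 17.5^2/4) - 3*11
     = 0.109091 * 329.312 - 33
     = 2.925000.
Step 4: Ties present; correction factor C = 1 - 12/(10^3 - 10) = 0.987879. Corrected H = 2.925000 / 0.987879 = 2.960890.
Step 5: Under H0, H ~ chi^2(2); p-value = 0.227536.
Step 6: alpha = 0.1. fail to reject H0.

H = 2.9609, df = 2, p = 0.227536, fail to reject H0.


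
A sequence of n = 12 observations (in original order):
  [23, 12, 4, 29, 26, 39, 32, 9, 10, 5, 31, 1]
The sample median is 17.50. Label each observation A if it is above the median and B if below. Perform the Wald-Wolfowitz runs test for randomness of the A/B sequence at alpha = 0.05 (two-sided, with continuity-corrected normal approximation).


Step 1: Compute median = 17.50; label A = above, B = below.
Labels in order: ABBAAAABBBAB  (n_A = 6, n_B = 6)
Step 2: Count runs R = 6.
Step 3: Under H0 (random ordering), E[R] = 2*n_A*n_B/(n_A+n_B) + 1 = 2*6*6/12 + 1 = 7.0000.
        Var[R] = 2*n_A*n_B*(2*n_A*n_B - n_A - n_B) / ((n_A+n_B)^2 * (n_A+n_B-1)) = 4320/1584 = 2.7273.
        SD[R] = 1.6514.
Step 4: Continuity-corrected z = (R + 0.5 - E[R]) / SD[R] = (6 + 0.5 - 7.0000) / 1.6514 = -0.3028.
Step 5: Two-sided p-value via normal approximation = 2*(1 - Phi(|z|)) = 0.762069.
Step 6: alpha = 0.05. fail to reject H0.

R = 6, z = -0.3028, p = 0.762069, fail to reject H0.


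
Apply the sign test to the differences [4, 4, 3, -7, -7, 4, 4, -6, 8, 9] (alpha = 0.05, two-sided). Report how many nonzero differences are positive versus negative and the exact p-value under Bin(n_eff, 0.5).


Step 1: Discard zero differences. Original n = 10; n_eff = number of nonzero differences = 10.
Nonzero differences (with sign): +4, +4, +3, -7, -7, +4, +4, -6, +8, +9
Step 2: Count signs: positive = 7, negative = 3.
Step 3: Under H0: P(positive) = 0.5, so the number of positives S ~ Bin(10, 0.5).
Step 4: Two-sided exact p-value = sum of Bin(10,0.5) probabilities at or below the observed probability = 0.343750.
Step 5: alpha = 0.05. fail to reject H0.

n_eff = 10, pos = 7, neg = 3, p = 0.343750, fail to reject H0.


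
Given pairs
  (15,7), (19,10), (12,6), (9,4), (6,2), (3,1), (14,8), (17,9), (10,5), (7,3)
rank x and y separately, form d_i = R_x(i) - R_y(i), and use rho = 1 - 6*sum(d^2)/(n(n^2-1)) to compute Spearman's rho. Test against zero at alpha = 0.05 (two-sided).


Step 1: Rank x and y separately (midranks; no ties here).
rank(x): 15->8, 19->10, 12->6, 9->4, 6->2, 3->1, 14->7, 17->9, 10->5, 7->3
rank(y): 7->7, 10->10, 6->6, 4->4, 2->2, 1->1, 8->8, 9->9, 5->5, 3->3
Step 2: d_i = R_x(i) - R_y(i); compute d_i^2.
  (8-7)^2=1, (10-10)^2=0, (6-6)^2=0, (4-4)^2=0, (2-2)^2=0, (1-1)^2=0, (7-8)^2=1, (9-9)^2=0, (5-5)^2=0, (3-3)^2=0
sum(d^2) = 2.
Step 3: rho = 1 - 6*2 / (10*(10^2 - 1)) = 1 - 12/990 = 0.987879.
Step 4: Under H0, t = rho * sqrt((n-2)/(1-rho^2)) = 18.0003 ~ t(8).
Step 5: Two-sided p-value from the t-distribution with 8 df = 0.000000.
Step 6: alpha = 0.05. reject H0.

rho = 0.9879, p = 0.000000, reject H0 at alpha = 0.05.


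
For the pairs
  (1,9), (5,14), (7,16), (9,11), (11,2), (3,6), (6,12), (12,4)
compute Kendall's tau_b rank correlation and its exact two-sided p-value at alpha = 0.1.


Step 1: Enumerate the 28 unordered pairs (i,j) with i<j and classify each by sign(x_j-x_i) * sign(y_j-y_i).
  (1,2):dx=+4,dy=+5->C; (1,3):dx=+6,dy=+7->C; (1,4):dx=+8,dy=+2->C; (1,5):dx=+10,dy=-7->D
  (1,6):dx=+2,dy=-3->D; (1,7):dx=+5,dy=+3->C; (1,8):dx=+11,dy=-5->D; (2,3):dx=+2,dy=+2->C
  (2,4):dx=+4,dy=-3->D; (2,5):dx=+6,dy=-12->D; (2,6):dx=-2,dy=-8->C; (2,7):dx=+1,dy=-2->D
  (2,8):dx=+7,dy=-10->D; (3,4):dx=+2,dy=-5->D; (3,5):dx=+4,dy=-14->D; (3,6):dx=-4,dy=-10->C
  (3,7):dx=-1,dy=-4->C; (3,8):dx=+5,dy=-12->D; (4,5):dx=+2,dy=-9->D; (4,6):dx=-6,dy=-5->C
  (4,7):dx=-3,dy=+1->D; (4,8):dx=+3,dy=-7->D; (5,6):dx=-8,dy=+4->D; (5,7):dx=-5,dy=+10->D
  (5,8):dx=+1,dy=+2->C; (6,7):dx=+3,dy=+6->C; (6,8):dx=+9,dy=-2->D; (7,8):dx=+6,dy=-8->D
Step 2: C = 11, D = 17, total pairs = 28.
Step 3: tau = (C - D)/(n(n-1)/2) = (11 - 17)/28 = -0.214286.
Step 4: Exact two-sided p-value (enumerate n! = 40320 permutations of y under H0): p = 0.548413.
Step 5: alpha = 0.1. fail to reject H0.

tau_b = -0.2143 (C=11, D=17), p = 0.548413, fail to reject H0.


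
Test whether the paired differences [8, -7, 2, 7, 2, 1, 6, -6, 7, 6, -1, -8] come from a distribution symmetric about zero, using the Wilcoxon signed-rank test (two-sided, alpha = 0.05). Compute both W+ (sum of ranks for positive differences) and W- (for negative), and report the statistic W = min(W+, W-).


Step 1: Drop any zero differences (none here) and take |d_i|.
|d| = [8, 7, 2, 7, 2, 1, 6, 6, 7, 6, 1, 8]
Step 2: Midrank |d_i| (ties get averaged ranks).
ranks: |8|->11.5, |7|->9, |2|->3.5, |7|->9, |2|->3.5, |1|->1.5, |6|->6, |6|->6, |7|->9, |6|->6, |1|->1.5, |8|->11.5
Step 3: Attach original signs; sum ranks with positive sign and with negative sign.
W+ = 11.5 + 3.5 + 9 + 3.5 + 1.5 + 6 + 9 + 6 = 50
W- = 9 + 6 + 1.5 + 11.5 = 28
(Check: W+ + W- = 78 should equal n(n+1)/2 = 78.)
Step 4: Test statistic W = min(W+, W-) = 28.
Step 5: Ties in |d|, so use the tie-corrected normal approximation.
        E[W] = n(n+1)/4 = 12*13/4 = 39.
        Tie groups: |d|=1 (t=2), |d|=2 (t=2), |d|=6 (t=3), |d|=7 (t=3), |d|=8 (t=2); sum(t^3 - t) = 66.
        Var[W] = n(n+1)(2n+1)/24 - sum(t^3-t)/48 = 3900/24 - 66/48 = 161.125.
        z = (W - E[W]) / sqrt(Var[W]) = (28 - 39) / 12.6935 = -0.8666.
        Two-sided p = 2*Phi(z) = 0.386169.
Step 6: alpha = 0.05. fail to reject H0.

W+ = 50, W- = 28, W = min = 28, p = 0.386169, fail to reject H0.


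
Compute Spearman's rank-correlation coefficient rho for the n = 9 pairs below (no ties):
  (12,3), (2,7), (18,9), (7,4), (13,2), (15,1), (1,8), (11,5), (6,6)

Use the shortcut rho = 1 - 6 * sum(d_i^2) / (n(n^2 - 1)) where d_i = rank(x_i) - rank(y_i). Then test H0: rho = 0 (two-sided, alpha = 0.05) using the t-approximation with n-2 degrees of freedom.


Step 1: Rank x and y separately (midranks; no ties here).
rank(x): 12->6, 2->2, 18->9, 7->4, 13->7, 15->8, 1->1, 11->5, 6->3
rank(y): 3->3, 7->7, 9->9, 4->4, 2->2, 1->1, 8->8, 5->5, 6->6
Step 2: d_i = R_x(i) - R_y(i); compute d_i^2.
  (6-3)^2=9, (2-7)^2=25, (9-9)^2=0, (4-4)^2=0, (7-2)^2=25, (8-1)^2=49, (1-8)^2=49, (5-5)^2=0, (3-6)^2=9
sum(d^2) = 166.
Step 3: rho = 1 - 6*166 / (9*(9^2 - 1)) = 1 - 996/720 = -0.383333.
Step 4: Under H0, t = rho * sqrt((n-2)/(1-rho^2)) = -1.0981 ~ t(7).
Step 5: Two-sided p-value from the t-distribution with 7 df = 0.308495.
Step 6: alpha = 0.05. fail to reject H0.

rho = -0.3833, p = 0.308495, fail to reject H0 at alpha = 0.05.


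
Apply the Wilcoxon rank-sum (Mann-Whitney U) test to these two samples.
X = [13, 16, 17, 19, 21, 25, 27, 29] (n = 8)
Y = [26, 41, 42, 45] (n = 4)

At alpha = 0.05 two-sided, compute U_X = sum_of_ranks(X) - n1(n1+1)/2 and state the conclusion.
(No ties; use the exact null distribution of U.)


Step 1: Combine and sort all 12 observations; assign midranks.
sorted (value, group): (13,X), (16,X), (17,X), (19,X), (21,X), (25,X), (26,Y), (27,X), (29,X), (41,Y), (42,Y), (45,Y)
ranks: 13->1, 16->2, 17->3, 19->4, 21->5, 25->6, 26->7, 27->8, 29->9, 41->10, 42->11, 45->12
Step 2: Rank sum for X: R1 = 1 + 2 + 3 + 4 + 5 + 6 + 8 + 9 = 38.
Step 3: U_X = R1 - n1(n1+1)/2 = 38 - 8*9/2 = 38 - 36 = 2.
       U_Y = n1*n2 - U_X = 32 - 2 = 30.
Step 4: No ties, so the exact null distribution of U (based on enumerating the C(12,8) = 495 equally likely rank assignments) gives the two-sided p-value.
Step 5: p-value = 0.016162; compare to alpha = 0.05. reject H0.

U_X = 2, p = 0.016162, reject H0 at alpha = 0.05.


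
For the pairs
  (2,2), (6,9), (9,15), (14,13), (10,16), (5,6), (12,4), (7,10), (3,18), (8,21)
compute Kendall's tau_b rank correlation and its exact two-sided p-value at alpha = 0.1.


Step 1: Enumerate the 45 unordered pairs (i,j) with i<j and classify each by sign(x_j-x_i) * sign(y_j-y_i).
  (1,2):dx=+4,dy=+7->C; (1,3):dx=+7,dy=+13->C; (1,4):dx=+12,dy=+11->C; (1,5):dx=+8,dy=+14->C
  (1,6):dx=+3,dy=+4->C; (1,7):dx=+10,dy=+2->C; (1,8):dx=+5,dy=+8->C; (1,9):dx=+1,dy=+16->C
  (1,10):dx=+6,dy=+19->C; (2,3):dx=+3,dy=+6->C; (2,4):dx=+8,dy=+4->C; (2,5):dx=+4,dy=+7->C
  (2,6):dx=-1,dy=-3->C; (2,7):dx=+6,dy=-5->D; (2,8):dx=+1,dy=+1->C; (2,9):dx=-3,dy=+9->D
  (2,10):dx=+2,dy=+12->C; (3,4):dx=+5,dy=-2->D; (3,5):dx=+1,dy=+1->C; (3,6):dx=-4,dy=-9->C
  (3,7):dx=+3,dy=-11->D; (3,8):dx=-2,dy=-5->C; (3,9):dx=-6,dy=+3->D; (3,10):dx=-1,dy=+6->D
  (4,5):dx=-4,dy=+3->D; (4,6):dx=-9,dy=-7->C; (4,7):dx=-2,dy=-9->C; (4,8):dx=-7,dy=-3->C
  (4,9):dx=-11,dy=+5->D; (4,10):dx=-6,dy=+8->D; (5,6):dx=-5,dy=-10->C; (5,7):dx=+2,dy=-12->D
  (5,8):dx=-3,dy=-6->C; (5,9):dx=-7,dy=+2->D; (5,10):dx=-2,dy=+5->D; (6,7):dx=+7,dy=-2->D
  (6,8):dx=+2,dy=+4->C; (6,9):dx=-2,dy=+12->D; (6,10):dx=+3,dy=+15->C; (7,8):dx=-5,dy=+6->D
  (7,9):dx=-9,dy=+14->D; (7,10):dx=-4,dy=+17->D; (8,9):dx=-4,dy=+8->D; (8,10):dx=+1,dy=+11->C
  (9,10):dx=+5,dy=+3->C
Step 2: C = 27, D = 18, total pairs = 45.
Step 3: tau = (C - D)/(n(n-1)/2) = (27 - 18)/45 = 0.200000.
Step 4: Exact two-sided p-value (enumerate n! = 3628800 permutations of y under H0): p = 0.484313.
Step 5: alpha = 0.1. fail to reject H0.

tau_b = 0.2000 (C=27, D=18), p = 0.484313, fail to reject H0.


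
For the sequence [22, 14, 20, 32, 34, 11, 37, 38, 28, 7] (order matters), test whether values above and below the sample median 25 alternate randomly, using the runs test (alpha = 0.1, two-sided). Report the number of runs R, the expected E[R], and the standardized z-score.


Step 1: Compute median = 25; label A = above, B = below.
Labels in order: BBBAABAAAB  (n_A = 5, n_B = 5)
Step 2: Count runs R = 5.
Step 3: Under H0 (random ordering), E[R] = 2*n_A*n_B/(n_A+n_B) + 1 = 2*5*5/10 + 1 = 6.0000.
        Var[R] = 2*n_A*n_B*(2*n_A*n_B - n_A - n_B) / ((n_A+n_B)^2 * (n_A+n_B-1)) = 2000/900 = 2.2222.
        SD[R] = 1.4907.
Step 4: Continuity-corrected z = (R + 0.5 - E[R]) / SD[R] = (5 + 0.5 - 6.0000) / 1.4907 = -0.3354.
Step 5: Two-sided p-value via normal approximation = 2*(1 - Phi(|z|)) = 0.737316.
Step 6: alpha = 0.1. fail to reject H0.

R = 5, z = -0.3354, p = 0.737316, fail to reject H0.


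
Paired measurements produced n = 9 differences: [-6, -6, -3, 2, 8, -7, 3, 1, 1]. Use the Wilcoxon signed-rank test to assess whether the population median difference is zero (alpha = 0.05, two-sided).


Step 1: Drop any zero differences (none here) and take |d_i|.
|d| = [6, 6, 3, 2, 8, 7, 3, 1, 1]
Step 2: Midrank |d_i| (ties get averaged ranks).
ranks: |6|->6.5, |6|->6.5, |3|->4.5, |2|->3, |8|->9, |7|->8, |3|->4.5, |1|->1.5, |1|->1.5
Step 3: Attach original signs; sum ranks with positive sign and with negative sign.
W+ = 3 + 9 + 4.5 + 1.5 + 1.5 = 19.5
W- = 6.5 + 6.5 + 4.5 + 8 = 25.5
(Check: W+ + W- = 45 should equal n(n+1)/2 = 45.)
Step 4: Test statistic W = min(W+, W-) = 19.5.
Step 5: Ties in |d|, so use the tie-corrected normal approximation.
        E[W] = n(n+1)/4 = 9*10/4 = 22.5.
        Tie groups: |d|=1 (t=2), |d|=3 (t=2), |d|=6 (t=2); sum(t^3 - t) = 18.
        Var[W] = n(n+1)(2n+1)/24 - sum(t^3-t)/48 = 1710/24 - 18/48 = 70.875.
        z = (W - E[W]) / sqrt(Var[W]) = (19.5 - 22.5) / 8.4187 = -0.3563.
        Two-sided p = 2*Phi(z) = 0.721580.
Step 6: alpha = 0.05. fail to reject H0.

W+ = 19.5, W- = 25.5, W = min = 19.5, p = 0.721580, fail to reject H0.


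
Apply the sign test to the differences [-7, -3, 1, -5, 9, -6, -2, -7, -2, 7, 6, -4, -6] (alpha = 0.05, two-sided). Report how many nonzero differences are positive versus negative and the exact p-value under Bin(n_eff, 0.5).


Step 1: Discard zero differences. Original n = 13; n_eff = number of nonzero differences = 13.
Nonzero differences (with sign): -7, -3, +1, -5, +9, -6, -2, -7, -2, +7, +6, -4, -6
Step 2: Count signs: positive = 4, negative = 9.
Step 3: Under H0: P(positive) = 0.5, so the number of positives S ~ Bin(13, 0.5).
Step 4: Two-sided exact p-value = sum of Bin(13,0.5) probabilities at or below the observed probability = 0.266846.
Step 5: alpha = 0.05. fail to reject H0.

n_eff = 13, pos = 4, neg = 9, p = 0.266846, fail to reject H0.


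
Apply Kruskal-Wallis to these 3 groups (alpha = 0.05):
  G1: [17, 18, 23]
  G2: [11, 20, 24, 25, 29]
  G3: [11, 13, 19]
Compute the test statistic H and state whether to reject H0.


Step 1: Combine all N = 11 observations and assign midranks.
sorted (value, group, rank): (11,G2,1.5), (11,G3,1.5), (13,G3,3), (17,G1,4), (18,G1,5), (19,G3,6), (20,G2,7), (23,G1,8), (24,G2,9), (25,G2,10), (29,G2,11)
Step 2: Sum ranks within each group.
R_1 = 17 (n_1 = 3)
R_2 = 38.5 (n_2 = 5)
R_3 = 10.5 (n_3 = 3)
Step 3: H = 12/(N(N+1)) * sum(R_i^2/n_i) - 3(N+1)
     = 12/(11*12) * (17^2/3 + 38.5^2/5 + 10.5^2/3) - 3*12
     = 0.090909 * 429.533 - 36
     = 3.048485.
Step 4: Ties present; correction factor C = 1 - 6/(11^3 - 11) = 0.995455. Corrected H = 3.048485 / 0.995455 = 3.062405.
Step 5: Under H0, H ~ chi^2(2); p-value = 0.216275.
Step 6: alpha = 0.05. fail to reject H0.

H = 3.0624, df = 2, p = 0.216275, fail to reject H0.


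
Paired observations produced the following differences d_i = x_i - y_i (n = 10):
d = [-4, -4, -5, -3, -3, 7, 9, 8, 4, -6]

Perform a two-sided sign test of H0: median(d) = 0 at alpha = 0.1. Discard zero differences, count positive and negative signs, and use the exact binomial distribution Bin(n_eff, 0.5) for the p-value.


Step 1: Discard zero differences. Original n = 10; n_eff = number of nonzero differences = 10.
Nonzero differences (with sign): -4, -4, -5, -3, -3, +7, +9, +8, +4, -6
Step 2: Count signs: positive = 4, negative = 6.
Step 3: Under H0: P(positive) = 0.5, so the number of positives S ~ Bin(10, 0.5).
Step 4: Two-sided exact p-value = sum of Bin(10,0.5) probabilities at or below the observed probability = 0.753906.
Step 5: alpha = 0.1. fail to reject H0.

n_eff = 10, pos = 4, neg = 6, p = 0.753906, fail to reject H0.


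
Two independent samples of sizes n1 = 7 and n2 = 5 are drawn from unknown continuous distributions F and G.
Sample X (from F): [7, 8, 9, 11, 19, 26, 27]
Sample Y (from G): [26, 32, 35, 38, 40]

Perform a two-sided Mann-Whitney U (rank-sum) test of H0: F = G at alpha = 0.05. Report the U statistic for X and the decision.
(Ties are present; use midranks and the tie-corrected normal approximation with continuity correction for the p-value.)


Step 1: Combine and sort all 12 observations; assign midranks.
sorted (value, group): (7,X), (8,X), (9,X), (11,X), (19,X), (26,X), (26,Y), (27,X), (32,Y), (35,Y), (38,Y), (40,Y)
ranks: 7->1, 8->2, 9->3, 11->4, 19->5, 26->6.5, 26->6.5, 27->8, 32->9, 35->10, 38->11, 40->12
Step 2: Rank sum for X: R1 = 1 + 2 + 3 + 4 + 5 + 6.5 + 8 = 29.5.
Step 3: U_X = R1 - n1(n1+1)/2 = 29.5 - 7*8/2 = 29.5 - 28 = 1.5.
       U_Y = n1*n2 - U_X = 35 - 1.5 = 33.5.
Step 4: Ties are present, so use the tie-corrected normal approximation (with continuity correction) for the p-value.
Step 5: p-value = 0.011682; compare to alpha = 0.05. reject H0.

U_X = 1.5, p = 0.011682, reject H0 at alpha = 0.05.


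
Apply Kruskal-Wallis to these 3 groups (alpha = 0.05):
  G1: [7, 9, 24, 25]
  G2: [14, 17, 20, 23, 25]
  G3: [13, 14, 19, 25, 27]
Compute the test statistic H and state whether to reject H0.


Step 1: Combine all N = 14 observations and assign midranks.
sorted (value, group, rank): (7,G1,1), (9,G1,2), (13,G3,3), (14,G2,4.5), (14,G3,4.5), (17,G2,6), (19,G3,7), (20,G2,8), (23,G2,9), (24,G1,10), (25,G1,12), (25,G2,12), (25,G3,12), (27,G3,14)
Step 2: Sum ranks within each group.
R_1 = 25 (n_1 = 4)
R_2 = 39.5 (n_2 = 5)
R_3 = 40.5 (n_3 = 5)
Step 3: H = 12/(N(N+1)) * sum(R_i^2/n_i) - 3(N+1)
     = 12/(14*15) * (25^2/4 + 39.5^2/5 + 40.5^2/5) - 3*15
     = 0.057143 * 796.35 - 45
     = 0.505714.
Step 4: Ties present; correction factor C = 1 - 30/(14^3 - 14) = 0.989011. Corrected H = 0.505714 / 0.989011 = 0.511333.
Step 5: Under H0, H ~ chi^2(2); p-value = 0.774400.
Step 6: alpha = 0.05. fail to reject H0.

H = 0.5113, df = 2, p = 0.774400, fail to reject H0.


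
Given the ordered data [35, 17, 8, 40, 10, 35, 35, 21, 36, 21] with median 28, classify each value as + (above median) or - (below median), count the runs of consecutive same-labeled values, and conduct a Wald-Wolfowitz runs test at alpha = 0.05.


Step 1: Compute median = 28; label A = above, B = below.
Labels in order: ABBABAABAB  (n_A = 5, n_B = 5)
Step 2: Count runs R = 8.
Step 3: Under H0 (random ordering), E[R] = 2*n_A*n_B/(n_A+n_B) + 1 = 2*5*5/10 + 1 = 6.0000.
        Var[R] = 2*n_A*n_B*(2*n_A*n_B - n_A - n_B) / ((n_A+n_B)^2 * (n_A+n_B-1)) = 2000/900 = 2.2222.
        SD[R] = 1.4907.
Step 4: Continuity-corrected z = (R - 0.5 - E[R]) / SD[R] = (8 - 0.5 - 6.0000) / 1.4907 = 1.0062.
Step 5: Two-sided p-value via normal approximation = 2*(1 - Phi(|z|)) = 0.314305.
Step 6: alpha = 0.05. fail to reject H0.

R = 8, z = 1.0062, p = 0.314305, fail to reject H0.


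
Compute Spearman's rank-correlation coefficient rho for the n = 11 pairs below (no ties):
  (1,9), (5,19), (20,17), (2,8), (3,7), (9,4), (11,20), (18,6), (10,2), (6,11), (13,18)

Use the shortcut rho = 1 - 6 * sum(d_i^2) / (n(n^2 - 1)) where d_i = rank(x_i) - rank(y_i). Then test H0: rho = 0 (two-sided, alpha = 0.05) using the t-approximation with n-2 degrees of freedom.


Step 1: Rank x and y separately (midranks; no ties here).
rank(x): 1->1, 5->4, 20->11, 2->2, 3->3, 9->6, 11->8, 18->10, 10->7, 6->5, 13->9
rank(y): 9->6, 19->10, 17->8, 8->5, 7->4, 4->2, 20->11, 6->3, 2->1, 11->7, 18->9
Step 2: d_i = R_x(i) - R_y(i); compute d_i^2.
  (1-6)^2=25, (4-10)^2=36, (11-8)^2=9, (2-5)^2=9, (3-4)^2=1, (6-2)^2=16, (8-11)^2=9, (10-3)^2=49, (7-1)^2=36, (5-7)^2=4, (9-9)^2=0
sum(d^2) = 194.
Step 3: rho = 1 - 6*194 / (11*(11^2 - 1)) = 1 - 1164/1320 = 0.118182.
Step 4: Under H0, t = rho * sqrt((n-2)/(1-rho^2)) = 0.3570 ~ t(9).
Step 5: Two-sided p-value from the t-distribution with 9 df = 0.729285.
Step 6: alpha = 0.05. fail to reject H0.

rho = 0.1182, p = 0.729285, fail to reject H0 at alpha = 0.05.


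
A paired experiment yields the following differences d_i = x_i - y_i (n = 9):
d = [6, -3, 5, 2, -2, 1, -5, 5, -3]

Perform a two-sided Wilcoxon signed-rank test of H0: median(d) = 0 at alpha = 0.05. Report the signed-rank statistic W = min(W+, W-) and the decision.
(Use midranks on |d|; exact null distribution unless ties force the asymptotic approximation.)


Step 1: Drop any zero differences (none here) and take |d_i|.
|d| = [6, 3, 5, 2, 2, 1, 5, 5, 3]
Step 2: Midrank |d_i| (ties get averaged ranks).
ranks: |6|->9, |3|->4.5, |5|->7, |2|->2.5, |2|->2.5, |1|->1, |5|->7, |5|->7, |3|->4.5
Step 3: Attach original signs; sum ranks with positive sign and with negative sign.
W+ = 9 + 7 + 2.5 + 1 + 7 = 26.5
W- = 4.5 + 2.5 + 7 + 4.5 = 18.5
(Check: W+ + W- = 45 should equal n(n+1)/2 = 45.)
Step 4: Test statistic W = min(W+, W-) = 18.5.
Step 5: Ties in |d|, so use the tie-corrected normal approximation.
        E[W] = n(n+1)/4 = 9*10/4 = 22.5.
        Tie groups: |d|=2 (t=2), |d|=3 (t=2), |d|=5 (t=3); sum(t^3 - t) = 36.
        Var[W] = n(n+1)(2n+1)/24 - sum(t^3-t)/48 = 1710/24 - 36/48 = 70.5.
        z = (W - E[W]) / sqrt(Var[W]) = (18.5 - 22.5) / 8.3964 = -0.4764.
        Two-sided p = 2*Phi(z) = 0.633794.
Step 6: alpha = 0.05. fail to reject H0.

W+ = 26.5, W- = 18.5, W = min = 18.5, p = 0.633794, fail to reject H0.


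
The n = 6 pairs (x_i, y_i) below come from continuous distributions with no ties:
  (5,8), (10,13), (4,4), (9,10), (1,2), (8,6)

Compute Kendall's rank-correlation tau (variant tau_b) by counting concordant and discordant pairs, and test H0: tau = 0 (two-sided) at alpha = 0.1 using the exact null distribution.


Step 1: Enumerate the 15 unordered pairs (i,j) with i<j and classify each by sign(x_j-x_i) * sign(y_j-y_i).
  (1,2):dx=+5,dy=+5->C; (1,3):dx=-1,dy=-4->C; (1,4):dx=+4,dy=+2->C; (1,5):dx=-4,dy=-6->C
  (1,6):dx=+3,dy=-2->D; (2,3):dx=-6,dy=-9->C; (2,4):dx=-1,dy=-3->C; (2,5):dx=-9,dy=-11->C
  (2,6):dx=-2,dy=-7->C; (3,4):dx=+5,dy=+6->C; (3,5):dx=-3,dy=-2->C; (3,6):dx=+4,dy=+2->C
  (4,5):dx=-8,dy=-8->C; (4,6):dx=-1,dy=-4->C; (5,6):dx=+7,dy=+4->C
Step 2: C = 14, D = 1, total pairs = 15.
Step 3: tau = (C - D)/(n(n-1)/2) = (14 - 1)/15 = 0.866667.
Step 4: Exact two-sided p-value (enumerate n! = 720 permutations of y under H0): p = 0.016667.
Step 5: alpha = 0.1. reject H0.

tau_b = 0.8667 (C=14, D=1), p = 0.016667, reject H0.


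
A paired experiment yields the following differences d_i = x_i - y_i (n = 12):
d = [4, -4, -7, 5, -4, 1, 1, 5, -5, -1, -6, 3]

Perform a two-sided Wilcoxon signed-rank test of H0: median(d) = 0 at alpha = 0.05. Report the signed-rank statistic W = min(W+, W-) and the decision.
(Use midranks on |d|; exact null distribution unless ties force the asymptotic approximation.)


Step 1: Drop any zero differences (none here) and take |d_i|.
|d| = [4, 4, 7, 5, 4, 1, 1, 5, 5, 1, 6, 3]
Step 2: Midrank |d_i| (ties get averaged ranks).
ranks: |4|->6, |4|->6, |7|->12, |5|->9, |4|->6, |1|->2, |1|->2, |5|->9, |5|->9, |1|->2, |6|->11, |3|->4
Step 3: Attach original signs; sum ranks with positive sign and with negative sign.
W+ = 6 + 9 + 2 + 2 + 9 + 4 = 32
W- = 6 + 12 + 6 + 9 + 2 + 11 = 46
(Check: W+ + W- = 78 should equal n(n+1)/2 = 78.)
Step 4: Test statistic W = min(W+, W-) = 32.
Step 5: Ties in |d|, so use the tie-corrected normal approximation.
        E[W] = n(n+1)/4 = 12*13/4 = 39.
        Tie groups: |d|=1 (t=3), |d|=4 (t=3), |d|=5 (t=3); sum(t^3 - t) = 72.
        Var[W] = n(n+1)(2n+1)/24 - sum(t^3-t)/48 = 3900/24 - 72/48 = 161.
        z = (W - E[W]) / sqrt(Var[W]) = (32 - 39) / 12.6886 = -0.5517.
        Two-sided p = 2*Phi(z) = 0.581169.
Step 6: alpha = 0.05. fail to reject H0.

W+ = 32, W- = 46, W = min = 32, p = 0.581169, fail to reject H0.


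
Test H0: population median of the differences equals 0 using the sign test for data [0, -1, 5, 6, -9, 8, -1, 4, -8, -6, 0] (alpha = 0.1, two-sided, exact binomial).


Step 1: Discard zero differences. Original n = 11; n_eff = number of nonzero differences = 9.
Nonzero differences (with sign): -1, +5, +6, -9, +8, -1, +4, -8, -6
Step 2: Count signs: positive = 4, negative = 5.
Step 3: Under H0: P(positive) = 0.5, so the number of positives S ~ Bin(9, 0.5).
Step 4: Two-sided exact p-value = sum of Bin(9,0.5) probabilities at or below the observed probability = 1.000000.
Step 5: alpha = 0.1. fail to reject H0.

n_eff = 9, pos = 4, neg = 5, p = 1.000000, fail to reject H0.


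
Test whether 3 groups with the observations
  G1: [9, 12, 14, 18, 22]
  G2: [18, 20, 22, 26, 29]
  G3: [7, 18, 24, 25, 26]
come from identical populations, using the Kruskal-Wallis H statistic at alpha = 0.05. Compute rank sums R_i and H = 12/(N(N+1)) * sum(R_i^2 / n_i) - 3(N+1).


Step 1: Combine all N = 15 observations and assign midranks.
sorted (value, group, rank): (7,G3,1), (9,G1,2), (12,G1,3), (14,G1,4), (18,G1,6), (18,G2,6), (18,G3,6), (20,G2,8), (22,G1,9.5), (22,G2,9.5), (24,G3,11), (25,G3,12), (26,G2,13.5), (26,G3,13.5), (29,G2,15)
Step 2: Sum ranks within each group.
R_1 = 24.5 (n_1 = 5)
R_2 = 52 (n_2 = 5)
R_3 = 43.5 (n_3 = 5)
Step 3: H = 12/(N(N+1)) * sum(R_i^2/n_i) - 3(N+1)
     = 12/(15*16) * (24.5^2/5 + 52^2/5 + 43.5^2/5) - 3*16
     = 0.050000 * 1039.3 - 48
     = 3.965000.
Step 4: Ties present; correction factor C = 1 - 36/(15^3 - 15) = 0.989286. Corrected H = 3.965000 / 0.989286 = 4.007942.
Step 5: Under H0, H ~ chi^2(2); p-value = 0.134799.
Step 6: alpha = 0.05. fail to reject H0.

H = 4.0079, df = 2, p = 0.134799, fail to reject H0.


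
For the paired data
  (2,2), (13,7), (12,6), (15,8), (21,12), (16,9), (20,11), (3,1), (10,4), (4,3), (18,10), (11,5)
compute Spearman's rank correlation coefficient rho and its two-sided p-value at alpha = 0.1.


Step 1: Rank x and y separately (midranks; no ties here).
rank(x): 2->1, 13->7, 12->6, 15->8, 21->12, 16->9, 20->11, 3->2, 10->4, 4->3, 18->10, 11->5
rank(y): 2->2, 7->7, 6->6, 8->8, 12->12, 9->9, 11->11, 1->1, 4->4, 3->3, 10->10, 5->5
Step 2: d_i = R_x(i) - R_y(i); compute d_i^2.
  (1-2)^2=1, (7-7)^2=0, (6-6)^2=0, (8-8)^2=0, (12-12)^2=0, (9-9)^2=0, (11-11)^2=0, (2-1)^2=1, (4-4)^2=0, (3-3)^2=0, (10-10)^2=0, (5-5)^2=0
sum(d^2) = 2.
Step 3: rho = 1 - 6*2 / (12*(12^2 - 1)) = 1 - 12/1716 = 0.993007.
Step 4: Under H0, t = rho * sqrt((n-2)/(1-rho^2)) = 26.5990 ~ t(10).
Step 5: Two-sided p-value from the t-distribution with 10 df = 0.000000.
Step 6: alpha = 0.1. reject H0.

rho = 0.9930, p = 0.000000, reject H0 at alpha = 0.1.


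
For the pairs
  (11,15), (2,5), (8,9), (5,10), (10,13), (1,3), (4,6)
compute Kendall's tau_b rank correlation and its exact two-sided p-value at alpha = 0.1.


Step 1: Enumerate the 21 unordered pairs (i,j) with i<j and classify each by sign(x_j-x_i) * sign(y_j-y_i).
  (1,2):dx=-9,dy=-10->C; (1,3):dx=-3,dy=-6->C; (1,4):dx=-6,dy=-5->C; (1,5):dx=-1,dy=-2->C
  (1,6):dx=-10,dy=-12->C; (1,7):dx=-7,dy=-9->C; (2,3):dx=+6,dy=+4->C; (2,4):dx=+3,dy=+5->C
  (2,5):dx=+8,dy=+8->C; (2,6):dx=-1,dy=-2->C; (2,7):dx=+2,dy=+1->C; (3,4):dx=-3,dy=+1->D
  (3,5):dx=+2,dy=+4->C; (3,6):dx=-7,dy=-6->C; (3,7):dx=-4,dy=-3->C; (4,5):dx=+5,dy=+3->C
  (4,6):dx=-4,dy=-7->C; (4,7):dx=-1,dy=-4->C; (5,6):dx=-9,dy=-10->C; (5,7):dx=-6,dy=-7->C
  (6,7):dx=+3,dy=+3->C
Step 2: C = 20, D = 1, total pairs = 21.
Step 3: tau = (C - D)/(n(n-1)/2) = (20 - 1)/21 = 0.904762.
Step 4: Exact two-sided p-value (enumerate n! = 5040 permutations of y under H0): p = 0.002778.
Step 5: alpha = 0.1. reject H0.

tau_b = 0.9048 (C=20, D=1), p = 0.002778, reject H0.


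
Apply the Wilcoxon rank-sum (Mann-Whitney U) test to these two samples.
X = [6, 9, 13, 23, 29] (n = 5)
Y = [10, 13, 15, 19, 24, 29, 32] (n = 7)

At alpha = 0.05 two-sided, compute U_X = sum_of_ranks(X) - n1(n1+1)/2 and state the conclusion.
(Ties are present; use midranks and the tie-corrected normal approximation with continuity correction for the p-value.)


Step 1: Combine and sort all 12 observations; assign midranks.
sorted (value, group): (6,X), (9,X), (10,Y), (13,X), (13,Y), (15,Y), (19,Y), (23,X), (24,Y), (29,X), (29,Y), (32,Y)
ranks: 6->1, 9->2, 10->3, 13->4.5, 13->4.5, 15->6, 19->7, 23->8, 24->9, 29->10.5, 29->10.5, 32->12
Step 2: Rank sum for X: R1 = 1 + 2 + 4.5 + 8 + 10.5 = 26.
Step 3: U_X = R1 - n1(n1+1)/2 = 26 - 5*6/2 = 26 - 15 = 11.
       U_Y = n1*n2 - U_X = 35 - 11 = 24.
Step 4: Ties are present, so use the tie-corrected normal approximation (with continuity correction) for the p-value.
Step 5: p-value = 0.328162; compare to alpha = 0.05. fail to reject H0.

U_X = 11, p = 0.328162, fail to reject H0 at alpha = 0.05.


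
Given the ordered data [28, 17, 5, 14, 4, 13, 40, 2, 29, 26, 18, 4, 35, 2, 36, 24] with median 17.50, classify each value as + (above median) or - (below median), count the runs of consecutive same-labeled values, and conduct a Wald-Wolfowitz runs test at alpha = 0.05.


Step 1: Compute median = 17.50; label A = above, B = below.
Labels in order: ABBBBBABAAABABAA  (n_A = 8, n_B = 8)
Step 2: Count runs R = 9.
Step 3: Under H0 (random ordering), E[R] = 2*n_A*n_B/(n_A+n_B) + 1 = 2*8*8/16 + 1 = 9.0000.
        Var[R] = 2*n_A*n_B*(2*n_A*n_B - n_A - n_B) / ((n_A+n_B)^2 * (n_A+n_B-1)) = 14336/3840 = 3.7333.
        SD[R] = 1.9322.
Step 4: R = E[R], so z = 0 with no continuity correction.
Step 5: Two-sided p-value via normal approximation = 2*(1 - Phi(|z|)) = 1.000000.
Step 6: alpha = 0.05. fail to reject H0.

R = 9, z = 0.0000, p = 1.000000, fail to reject H0.


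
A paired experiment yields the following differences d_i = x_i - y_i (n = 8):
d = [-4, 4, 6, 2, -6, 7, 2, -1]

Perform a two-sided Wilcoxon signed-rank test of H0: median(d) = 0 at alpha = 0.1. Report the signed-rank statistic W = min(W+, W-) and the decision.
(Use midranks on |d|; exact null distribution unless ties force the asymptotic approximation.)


Step 1: Drop any zero differences (none here) and take |d_i|.
|d| = [4, 4, 6, 2, 6, 7, 2, 1]
Step 2: Midrank |d_i| (ties get averaged ranks).
ranks: |4|->4.5, |4|->4.5, |6|->6.5, |2|->2.5, |6|->6.5, |7|->8, |2|->2.5, |1|->1
Step 3: Attach original signs; sum ranks with positive sign and with negative sign.
W+ = 4.5 + 6.5 + 2.5 + 8 + 2.5 = 24
W- = 4.5 + 6.5 + 1 = 12
(Check: W+ + W- = 36 should equal n(n+1)/2 = 36.)
Step 4: Test statistic W = min(W+, W-) = 12.
Step 5: Ties in |d|, so use the tie-corrected normal approximation.
        E[W] = n(n+1)/4 = 8*9/4 = 18.
        Tie groups: |d|=2 (t=2), |d|=4 (t=2), |d|=6 (t=2); sum(t^3 - t) = 18.
        Var[W] = n(n+1)(2n+1)/24 - sum(t^3-t)/48 = 1224/24 - 18/48 = 50.625.
        z = (W - E[W]) / sqrt(Var[W]) = (12 - 18) / 7.1151 = -0.8433.
        Two-sided p = 2*Phi(z) = 0.399075.
Step 6: alpha = 0.1. fail to reject H0.

W+ = 24, W- = 12, W = min = 12, p = 0.399075, fail to reject H0.


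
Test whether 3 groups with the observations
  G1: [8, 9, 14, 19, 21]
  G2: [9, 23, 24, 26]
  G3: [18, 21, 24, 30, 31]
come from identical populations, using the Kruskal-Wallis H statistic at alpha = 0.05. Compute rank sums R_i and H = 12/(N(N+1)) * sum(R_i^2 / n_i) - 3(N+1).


Step 1: Combine all N = 14 observations and assign midranks.
sorted (value, group, rank): (8,G1,1), (9,G1,2.5), (9,G2,2.5), (14,G1,4), (18,G3,5), (19,G1,6), (21,G1,7.5), (21,G3,7.5), (23,G2,9), (24,G2,10.5), (24,G3,10.5), (26,G2,12), (30,G3,13), (31,G3,14)
Step 2: Sum ranks within each group.
R_1 = 21 (n_1 = 5)
R_2 = 34 (n_2 = 4)
R_3 = 50 (n_3 = 5)
Step 3: H = 12/(N(N+1)) * sum(R_i^2/n_i) - 3(N+1)
     = 12/(14*15) * (21^2/5 + 34^2/4 + 50^2/5) - 3*15
     = 0.057143 * 877.2 - 45
     = 5.125714.
Step 4: Ties present; correction factor C = 1 - 18/(14^3 - 14) = 0.993407. Corrected H = 5.125714 / 0.993407 = 5.159735.
Step 5: Under H0, H ~ chi^2(2); p-value = 0.075784.
Step 6: alpha = 0.05. fail to reject H0.

H = 5.1597, df = 2, p = 0.075784, fail to reject H0.


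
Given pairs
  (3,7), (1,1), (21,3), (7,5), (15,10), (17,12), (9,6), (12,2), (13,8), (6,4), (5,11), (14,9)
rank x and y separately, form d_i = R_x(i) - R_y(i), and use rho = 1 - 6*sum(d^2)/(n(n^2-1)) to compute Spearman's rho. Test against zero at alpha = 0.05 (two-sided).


Step 1: Rank x and y separately (midranks; no ties here).
rank(x): 3->2, 1->1, 21->12, 7->5, 15->10, 17->11, 9->6, 12->7, 13->8, 6->4, 5->3, 14->9
rank(y): 7->7, 1->1, 3->3, 5->5, 10->10, 12->12, 6->6, 2->2, 8->8, 4->4, 11->11, 9->9
Step 2: d_i = R_x(i) - R_y(i); compute d_i^2.
  (2-7)^2=25, (1-1)^2=0, (12-3)^2=81, (5-5)^2=0, (10-10)^2=0, (11-12)^2=1, (6-6)^2=0, (7-2)^2=25, (8-8)^2=0, (4-4)^2=0, (3-11)^2=64, (9-9)^2=0
sum(d^2) = 196.
Step 3: rho = 1 - 6*196 / (12*(12^2 - 1)) = 1 - 1176/1716 = 0.314685.
Step 4: Under H0, t = rho * sqrt((n-2)/(1-rho^2)) = 1.0484 ~ t(10).
Step 5: Two-sided p-value from the t-distribution with 10 df = 0.319139.
Step 6: alpha = 0.05. fail to reject H0.

rho = 0.3147, p = 0.319139, fail to reject H0 at alpha = 0.05.


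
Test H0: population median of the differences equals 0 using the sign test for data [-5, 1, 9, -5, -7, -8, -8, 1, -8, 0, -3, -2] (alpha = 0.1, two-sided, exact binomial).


Step 1: Discard zero differences. Original n = 12; n_eff = number of nonzero differences = 11.
Nonzero differences (with sign): -5, +1, +9, -5, -7, -8, -8, +1, -8, -3, -2
Step 2: Count signs: positive = 3, negative = 8.
Step 3: Under H0: P(positive) = 0.5, so the number of positives S ~ Bin(11, 0.5).
Step 4: Two-sided exact p-value = sum of Bin(11,0.5) probabilities at or below the observed probability = 0.226562.
Step 5: alpha = 0.1. fail to reject H0.

n_eff = 11, pos = 3, neg = 8, p = 0.226562, fail to reject H0.


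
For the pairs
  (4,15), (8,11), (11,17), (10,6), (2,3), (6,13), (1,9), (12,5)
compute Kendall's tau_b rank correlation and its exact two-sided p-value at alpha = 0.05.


Step 1: Enumerate the 28 unordered pairs (i,j) with i<j and classify each by sign(x_j-x_i) * sign(y_j-y_i).
  (1,2):dx=+4,dy=-4->D; (1,3):dx=+7,dy=+2->C; (1,4):dx=+6,dy=-9->D; (1,5):dx=-2,dy=-12->C
  (1,6):dx=+2,dy=-2->D; (1,7):dx=-3,dy=-6->C; (1,8):dx=+8,dy=-10->D; (2,3):dx=+3,dy=+6->C
  (2,4):dx=+2,dy=-5->D; (2,5):dx=-6,dy=-8->C; (2,6):dx=-2,dy=+2->D; (2,7):dx=-7,dy=-2->C
  (2,8):dx=+4,dy=-6->D; (3,4):dx=-1,dy=-11->C; (3,5):dx=-9,dy=-14->C; (3,6):dx=-5,dy=-4->C
  (3,7):dx=-10,dy=-8->C; (3,8):dx=+1,dy=-12->D; (4,5):dx=-8,dy=-3->C; (4,6):dx=-4,dy=+7->D
  (4,7):dx=-9,dy=+3->D; (4,8):dx=+2,dy=-1->D; (5,6):dx=+4,dy=+10->C; (5,7):dx=-1,dy=+6->D
  (5,8):dx=+10,dy=+2->C; (6,7):dx=-5,dy=-4->C; (6,8):dx=+6,dy=-8->D; (7,8):dx=+11,dy=-4->D
Step 2: C = 14, D = 14, total pairs = 28.
Step 3: tau = (C - D)/(n(n-1)/2) = (14 - 14)/28 = 0.000000.
Step 4: Exact two-sided p-value (enumerate n! = 40320 permutations of y under H0): p = 1.000000.
Step 5: alpha = 0.05. fail to reject H0.

tau_b = 0.0000 (C=14, D=14), p = 1.000000, fail to reject H0.


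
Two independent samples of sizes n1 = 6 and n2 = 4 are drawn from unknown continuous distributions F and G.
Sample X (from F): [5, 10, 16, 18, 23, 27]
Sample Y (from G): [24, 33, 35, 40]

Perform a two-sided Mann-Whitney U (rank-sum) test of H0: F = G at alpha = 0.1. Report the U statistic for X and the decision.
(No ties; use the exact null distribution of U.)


Step 1: Combine and sort all 10 observations; assign midranks.
sorted (value, group): (5,X), (10,X), (16,X), (18,X), (23,X), (24,Y), (27,X), (33,Y), (35,Y), (40,Y)
ranks: 5->1, 10->2, 16->3, 18->4, 23->5, 24->6, 27->7, 33->8, 35->9, 40->10
Step 2: Rank sum for X: R1 = 1 + 2 + 3 + 4 + 5 + 7 = 22.
Step 3: U_X = R1 - n1(n1+1)/2 = 22 - 6*7/2 = 22 - 21 = 1.
       U_Y = n1*n2 - U_X = 24 - 1 = 23.
Step 4: No ties, so the exact null distribution of U (based on enumerating the C(10,6) = 210 equally likely rank assignments) gives the two-sided p-value.
Step 5: p-value = 0.019048; compare to alpha = 0.1. reject H0.

U_X = 1, p = 0.019048, reject H0 at alpha = 0.1.


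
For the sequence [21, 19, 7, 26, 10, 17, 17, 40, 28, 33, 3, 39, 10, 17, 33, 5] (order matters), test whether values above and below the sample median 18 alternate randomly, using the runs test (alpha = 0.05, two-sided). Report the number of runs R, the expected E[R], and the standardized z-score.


Step 1: Compute median = 18; label A = above, B = below.
Labels in order: AABABBBAAABABBAB  (n_A = 8, n_B = 8)
Step 2: Count runs R = 10.
Step 3: Under H0 (random ordering), E[R] = 2*n_A*n_B/(n_A+n_B) + 1 = 2*8*8/16 + 1 = 9.0000.
        Var[R] = 2*n_A*n_B*(2*n_A*n_B - n_A - n_B) / ((n_A+n_B)^2 * (n_A+n_B-1)) = 14336/3840 = 3.7333.
        SD[R] = 1.9322.
Step 4: Continuity-corrected z = (R - 0.5 - E[R]) / SD[R] = (10 - 0.5 - 9.0000) / 1.9322 = 0.2588.
Step 5: Two-sided p-value via normal approximation = 2*(1 - Phi(|z|)) = 0.795809.
Step 6: alpha = 0.05. fail to reject H0.

R = 10, z = 0.2588, p = 0.795809, fail to reject H0.
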